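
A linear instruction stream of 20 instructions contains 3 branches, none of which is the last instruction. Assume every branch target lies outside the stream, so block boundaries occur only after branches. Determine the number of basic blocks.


With no in-sequence branch targets, the leaders are the first instruction plus the instruction after each branch.
Number of basic blocks = branches + 1
= 3 + 1 = 4

4


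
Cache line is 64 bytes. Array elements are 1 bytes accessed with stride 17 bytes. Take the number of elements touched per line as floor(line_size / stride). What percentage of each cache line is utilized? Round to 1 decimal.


Elements per cache line = floor(64 / 17) = 3
Bytes used = 3 * 1 = 3
Utilization = 3 / 64 * 100 = 4.7%

4.7


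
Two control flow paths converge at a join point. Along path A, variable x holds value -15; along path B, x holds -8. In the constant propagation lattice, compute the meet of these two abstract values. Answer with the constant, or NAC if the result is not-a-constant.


Meet operation: if both paths give the same constant, result is that constant; if they differ, result is NAC (not-a-constant).
Path A: -15, Path B: -8 -> differ
Result: not-a-constant -> NAC

NAC


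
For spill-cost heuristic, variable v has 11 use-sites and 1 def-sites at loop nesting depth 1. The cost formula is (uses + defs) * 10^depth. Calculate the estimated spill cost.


uses + defs = 11 + 1 = 12
10^1 = 10
Spill cost = 12 * 10 = 120

120


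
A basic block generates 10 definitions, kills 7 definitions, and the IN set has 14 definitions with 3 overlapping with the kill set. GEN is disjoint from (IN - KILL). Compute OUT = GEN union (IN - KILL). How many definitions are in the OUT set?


IN - KILL: 14 - 3 = 11 surviving definitions
OUT = GEN + surviving = 10 + 11 = 21

21


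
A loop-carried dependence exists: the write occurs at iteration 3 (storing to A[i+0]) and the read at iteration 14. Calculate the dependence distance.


Distance = read iteration - write iteration
= 14 - 3 = 11

11


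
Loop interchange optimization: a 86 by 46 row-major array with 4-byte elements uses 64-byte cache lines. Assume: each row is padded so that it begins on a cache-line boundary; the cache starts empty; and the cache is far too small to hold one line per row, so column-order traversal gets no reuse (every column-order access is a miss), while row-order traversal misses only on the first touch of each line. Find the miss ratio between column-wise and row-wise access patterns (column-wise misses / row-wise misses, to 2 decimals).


Each row occupies 46 * 4 = 184 bytes and starts on a line boundary, so it spans ceil(184 / 64) = 3 cache lines.
Row-major traversal misses (one per line touched): 86 * ceil(46 * 4 / 64) = 258
Column-major traversal misses (no reuse, every access misses): 86 * 46 = 3956
Ratio = 3956 / 258 = 15.33

15.33


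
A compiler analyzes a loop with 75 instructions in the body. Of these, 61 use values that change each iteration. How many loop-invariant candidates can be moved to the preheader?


Invariant candidates = total - loop-dependent
= 75 - 61 = 14

14


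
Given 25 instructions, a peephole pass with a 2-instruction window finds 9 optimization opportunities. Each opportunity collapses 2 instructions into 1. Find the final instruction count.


Each match removes 1 instructions.
Total removed = 9 * 1 = 9
Remaining = 25 - 9 = 16

16


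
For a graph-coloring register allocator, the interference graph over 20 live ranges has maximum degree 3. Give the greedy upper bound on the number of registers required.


Greedy coloring never needs more than (max_degree + 1) colors: when coloring a vertex, at most max_degree neighbors are already colored.
Upper bound = 3 + 1 = 4

4


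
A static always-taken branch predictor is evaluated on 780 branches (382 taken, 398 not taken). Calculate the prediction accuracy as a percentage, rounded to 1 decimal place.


Predictor: always-taken
Correct predictions = 382
Accuracy = 382 / 780 * 100 = 49.0%

49.0


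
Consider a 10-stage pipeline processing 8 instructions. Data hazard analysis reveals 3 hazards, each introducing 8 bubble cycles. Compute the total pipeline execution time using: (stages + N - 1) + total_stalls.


Base cycles = 10 + 8 - 1 = 17
Total stalls = 3 * 8 = 24
Total = 17 + 24 = 41

41


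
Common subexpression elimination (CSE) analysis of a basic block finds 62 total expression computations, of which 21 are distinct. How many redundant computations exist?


CSE count = total expressions - unique expressions
= 62 - 21 = 41

41


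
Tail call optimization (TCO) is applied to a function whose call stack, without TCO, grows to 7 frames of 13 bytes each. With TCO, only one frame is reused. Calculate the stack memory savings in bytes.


Without TCO: 7 * 13 = 91 bytes
With TCO: reuse 1 frame = 13 bytes
Savings = 91 - 13 = 78

78


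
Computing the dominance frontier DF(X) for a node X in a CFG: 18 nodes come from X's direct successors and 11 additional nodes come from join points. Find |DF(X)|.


DF(X) = direct successor contributions + join point contributions
= 18 + 11 = 29

29


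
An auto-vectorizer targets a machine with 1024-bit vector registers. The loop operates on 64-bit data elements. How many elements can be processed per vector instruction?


Width = SIMD bits / data type bits
= 1024 / 64 = 16

16


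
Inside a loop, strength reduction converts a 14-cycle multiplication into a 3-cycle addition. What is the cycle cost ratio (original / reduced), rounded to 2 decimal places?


Ratio = mult_cost / add_cost = 14 / 3 = 4.67

4.67


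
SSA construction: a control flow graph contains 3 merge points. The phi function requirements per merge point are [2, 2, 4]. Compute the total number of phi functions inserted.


Total phi functions = sum of phi functions at each join node
= 2 + 2 + 4 = 8

8


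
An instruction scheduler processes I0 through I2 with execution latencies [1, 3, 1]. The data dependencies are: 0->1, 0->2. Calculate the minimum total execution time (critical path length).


Compute longest path through dependency graph: dist(Ik) = max over predecessors of dist + latency(Ik).
dist(I0) = latency 1 = 1
dist(I1) = dist(I0) + 3 = 1 + 3 = 4
dist(I2) = dist(I0) + 1 = 1 + 1 = 2
Critical path = max dist = 4

4


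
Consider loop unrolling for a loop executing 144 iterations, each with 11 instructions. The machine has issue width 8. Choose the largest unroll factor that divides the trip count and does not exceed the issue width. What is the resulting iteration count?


Largest divisor of 144 <= 8 is 8
New iterations = 144 / 8 = 18

18


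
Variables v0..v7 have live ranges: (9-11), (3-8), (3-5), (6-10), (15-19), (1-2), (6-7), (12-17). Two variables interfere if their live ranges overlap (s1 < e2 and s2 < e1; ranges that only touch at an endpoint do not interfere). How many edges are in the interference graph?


Check all pairs for overlapping intervals.
Two intervals (s1,e1) and (s2,e2) overlap if s1 < e2 and s2 < e1.
v0 (9-11) vs v1..v7: overlaps v3 -> 1
v1 (3-8) vs v2..v7: overlaps v2, v3, v6 -> 3
v2 (3-5) vs v3..v7: overlaps none -> 0
v3 (6-10) vs v4..v7: overlaps v6 -> 1
v4 (15-19) vs v5..v7: overlaps v7 -> 1
v5 (1-2) vs v6..v7: overlaps none -> 0
v6 (6-7) vs v7: overlaps none -> 0
Total overlapping pairs = 1 + 3 + 0 + 1 + 1 + 0 + 0 = 6

6


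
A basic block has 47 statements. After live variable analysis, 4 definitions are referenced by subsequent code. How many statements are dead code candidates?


Dead code = total statements - live definitions
= 47 - 4 = 43

43


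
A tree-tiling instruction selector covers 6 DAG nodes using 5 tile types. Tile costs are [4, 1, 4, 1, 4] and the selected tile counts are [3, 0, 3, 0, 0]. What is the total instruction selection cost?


Total cost = sum(count_i * cost_i)
= 3*4 + 0*1 + 3*4 + 0*1 + 0*4
= 24

24


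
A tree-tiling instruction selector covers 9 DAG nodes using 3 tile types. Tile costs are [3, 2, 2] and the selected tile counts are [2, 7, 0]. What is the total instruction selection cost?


Total cost = sum(count_i * cost_i)
= 2*3 + 7*2 + 0*2
= 20

20


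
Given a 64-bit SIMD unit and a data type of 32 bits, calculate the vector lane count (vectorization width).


Width = SIMD bits / data type bits
= 64 / 32 = 2

2


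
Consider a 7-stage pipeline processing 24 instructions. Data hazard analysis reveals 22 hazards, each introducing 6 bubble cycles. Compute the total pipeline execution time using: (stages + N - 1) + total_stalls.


Base cycles = 7 + 24 - 1 = 30
Total stalls = 22 * 6 = 132
Total = 30 + 132 = 162

162


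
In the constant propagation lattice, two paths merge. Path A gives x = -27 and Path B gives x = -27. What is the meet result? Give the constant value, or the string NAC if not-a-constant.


Meet operation: if both paths give the same constant, result is that constant; if they differ, result is NAC (not-a-constant).
Path A: -27, Path B: -27 -> equal
Result: constant -> -27

-27


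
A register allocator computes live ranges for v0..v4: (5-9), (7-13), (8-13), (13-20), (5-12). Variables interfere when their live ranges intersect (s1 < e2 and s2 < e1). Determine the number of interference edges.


Check all pairs for overlapping intervals.
Two intervals (s1,e1) and (s2,e2) overlap if s1 < e2 and s2 < e1.
v0 (5-9) vs v1..v4: overlaps v1, v2, v4 -> 3
v1 (7-13) vs v2..v4: overlaps v2, v4 -> 2
v2 (8-13) vs v3..v4: overlaps v4 -> 1
v3 (13-20) vs v4: overlaps none -> 0
Total overlapping pairs = 3 + 2 + 1 + 0 = 6

6


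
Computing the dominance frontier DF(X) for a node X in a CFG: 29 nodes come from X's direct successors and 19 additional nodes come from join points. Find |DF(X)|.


DF(X) = direct successor contributions + join point contributions
= 29 + 19 = 48

48


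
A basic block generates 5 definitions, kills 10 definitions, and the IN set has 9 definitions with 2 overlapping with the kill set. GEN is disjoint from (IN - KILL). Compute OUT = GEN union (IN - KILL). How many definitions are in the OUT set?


IN - KILL: 9 - 2 = 7 surviving definitions
OUT = GEN + surviving = 5 + 7 = 12

12


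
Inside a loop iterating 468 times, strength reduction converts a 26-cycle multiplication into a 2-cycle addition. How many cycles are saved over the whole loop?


Per-iteration saving = 26 - 2 = 24
Total saved = 468 * 24 = 11232

11232


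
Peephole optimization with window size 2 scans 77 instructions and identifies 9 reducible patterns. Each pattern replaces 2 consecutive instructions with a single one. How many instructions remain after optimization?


Each match removes 1 instructions.
Total removed = 9 * 1 = 9
Remaining = 77 - 9 = 68

68


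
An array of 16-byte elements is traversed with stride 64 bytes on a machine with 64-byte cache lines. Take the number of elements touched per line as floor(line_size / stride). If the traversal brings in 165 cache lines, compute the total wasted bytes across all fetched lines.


Elements per line = floor(64 / 64) = 1
Bytes used per line = 1 * 16 = 16
Wasted per line = 64 - 16 = 48
Total wasted = 48 * 165 = 7920

7920


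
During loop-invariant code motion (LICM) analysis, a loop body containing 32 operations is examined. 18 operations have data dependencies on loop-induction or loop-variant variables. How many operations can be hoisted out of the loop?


Invariant candidates = total - loop-dependent
= 32 - 18 = 14

14


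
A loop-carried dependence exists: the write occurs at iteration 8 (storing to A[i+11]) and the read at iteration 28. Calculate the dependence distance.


Distance = read iteration - write iteration
= 28 - 8 = 20

20


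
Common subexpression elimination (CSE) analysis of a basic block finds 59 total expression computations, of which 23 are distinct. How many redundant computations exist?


CSE count = total expressions - unique expressions
= 59 - 23 = 36

36


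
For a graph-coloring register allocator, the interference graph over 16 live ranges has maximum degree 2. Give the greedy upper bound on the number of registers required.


Greedy coloring never needs more than (max_degree + 1) colors: when coloring a vertex, at most max_degree neighbors are already colored.
Upper bound = 2 + 1 = 3

3


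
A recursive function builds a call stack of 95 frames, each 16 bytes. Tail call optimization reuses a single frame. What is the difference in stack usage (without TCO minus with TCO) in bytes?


Without TCO: 95 * 16 = 1520 bytes
With TCO: reuse 1 frame = 16 bytes
Savings = 1520 - 16 = 1504

1504


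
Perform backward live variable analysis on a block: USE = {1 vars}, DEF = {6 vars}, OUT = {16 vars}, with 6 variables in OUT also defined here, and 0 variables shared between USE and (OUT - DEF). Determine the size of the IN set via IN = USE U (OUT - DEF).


OUT - DEF: 16 - 6 = 10
|IN| = |USE| + |OUT - DEF| - |USE ∩ (OUT - DEF)| = 1 + 10 - 0 = 11

11


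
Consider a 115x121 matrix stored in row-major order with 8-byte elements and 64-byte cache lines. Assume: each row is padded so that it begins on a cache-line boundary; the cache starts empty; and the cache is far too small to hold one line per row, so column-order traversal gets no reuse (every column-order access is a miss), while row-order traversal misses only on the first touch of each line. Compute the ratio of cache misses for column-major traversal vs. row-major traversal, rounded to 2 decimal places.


Each row occupies 121 * 8 = 968 bytes and starts on a line boundary, so it spans ceil(968 / 64) = 16 cache lines.
Row-major traversal misses (one per line touched): 115 * ceil(121 * 8 / 64) = 1840
Column-major traversal misses (no reuse, every access misses): 115 * 121 = 13915
Ratio = 13915 / 1840 = 7.56

7.56


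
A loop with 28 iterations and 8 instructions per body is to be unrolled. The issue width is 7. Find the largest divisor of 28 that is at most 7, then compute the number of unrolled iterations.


Largest divisor of 28 <= 7 is 7
New iterations = 28 / 7 = 4

4


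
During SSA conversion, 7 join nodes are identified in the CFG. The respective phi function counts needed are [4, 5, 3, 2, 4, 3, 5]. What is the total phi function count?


Total phi functions = sum of phi functions at each join node
= 4 + 5 + 3 + 2 + 4 + 3 + 5 = 26

26


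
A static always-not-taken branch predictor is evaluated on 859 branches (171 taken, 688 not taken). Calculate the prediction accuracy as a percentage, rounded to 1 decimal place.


Predictor: always-not-taken
Correct predictions = 688
Accuracy = 688 / 859 * 100 = 80.1%

80.1


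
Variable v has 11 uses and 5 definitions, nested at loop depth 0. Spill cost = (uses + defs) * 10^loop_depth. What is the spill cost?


uses + defs = 11 + 5 = 16
10^0 = 1
Spill cost = 16 * 1 = 16

16


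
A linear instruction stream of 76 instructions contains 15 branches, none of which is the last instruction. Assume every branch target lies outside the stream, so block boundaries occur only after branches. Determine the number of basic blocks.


With no in-sequence branch targets, the leaders are the first instruction plus the instruction after each branch.
Number of basic blocks = branches + 1
= 15 + 1 = 16

16


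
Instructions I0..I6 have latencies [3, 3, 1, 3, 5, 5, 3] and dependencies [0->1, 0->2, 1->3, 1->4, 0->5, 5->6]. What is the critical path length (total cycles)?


Compute longest path through dependency graph: dist(Ik) = max over predecessors of dist + latency(Ik).
dist(I0) = latency 3 = 3
dist(I1) = dist(I0) + 3 = 3 + 3 = 6
dist(I2) = dist(I0) + 1 = 3 + 1 = 4
dist(I3) = dist(I1) + 3 = 6 + 3 = 9
dist(I4) = dist(I1) + 5 = 6 + 5 = 11
dist(I5) = dist(I0) + 5 = 3 + 5 = 8
dist(I6) = dist(I5) + 3 = 8 + 3 = 11
Critical path = max dist = 11

11


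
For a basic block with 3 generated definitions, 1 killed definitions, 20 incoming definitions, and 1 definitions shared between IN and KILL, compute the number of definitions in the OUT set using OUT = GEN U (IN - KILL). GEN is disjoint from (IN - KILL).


IN - KILL: 20 - 1 = 19 surviving definitions
OUT = GEN + surviving = 3 + 19 = 22

22


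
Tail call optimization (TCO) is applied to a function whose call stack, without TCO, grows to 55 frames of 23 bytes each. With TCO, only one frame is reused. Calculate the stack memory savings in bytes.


Without TCO: 55 * 23 = 1265 bytes
With TCO: reuse 1 frame = 23 bytes
Savings = 1265 - 23 = 1242

1242


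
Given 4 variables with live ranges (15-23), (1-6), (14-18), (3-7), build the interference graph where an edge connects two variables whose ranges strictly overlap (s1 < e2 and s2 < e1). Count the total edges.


Check all pairs for overlapping intervals.
Two intervals (s1,e1) and (s2,e2) overlap if s1 < e2 and s2 < e1.
v0 (15-23) vs v1..v3: overlaps v2 -> 1
v1 (1-6) vs v2..v3: overlaps v3 -> 1
v2 (14-18) vs v3: overlaps none -> 0
Total overlapping pairs = 1 + 1 + 0 = 2

2


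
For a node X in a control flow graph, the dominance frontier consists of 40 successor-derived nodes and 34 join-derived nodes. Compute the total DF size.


DF(X) = direct successor contributions + join point contributions
= 40 + 34 = 74

74


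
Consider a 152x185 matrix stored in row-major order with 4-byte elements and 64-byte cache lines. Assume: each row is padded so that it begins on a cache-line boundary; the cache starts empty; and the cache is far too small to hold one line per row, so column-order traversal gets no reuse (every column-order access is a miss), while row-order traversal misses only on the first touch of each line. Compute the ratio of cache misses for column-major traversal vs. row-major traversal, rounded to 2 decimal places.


Each row occupies 185 * 4 = 740 bytes and starts on a line boundary, so it spans ceil(740 / 64) = 12 cache lines.
Row-major traversal misses (one per line touched): 152 * ceil(185 * 4 / 64) = 1824
Column-major traversal misses (no reuse, every access misses): 152 * 185 = 28120
Ratio = 28120 / 1824 = 15.42

15.42


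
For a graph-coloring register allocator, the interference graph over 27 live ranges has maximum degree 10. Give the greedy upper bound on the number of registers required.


Greedy coloring never needs more than (max_degree + 1) colors: when coloring a vertex, at most max_degree neighbors are already colored.
Upper bound = 10 + 1 = 11

11


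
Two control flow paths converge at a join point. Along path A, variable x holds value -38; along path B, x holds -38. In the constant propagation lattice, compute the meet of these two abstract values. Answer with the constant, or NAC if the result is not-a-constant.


Meet operation: if both paths give the same constant, result is that constant; if they differ, result is NAC (not-a-constant).
Path A: -38, Path B: -38 -> equal
Result: constant -> -38

-38


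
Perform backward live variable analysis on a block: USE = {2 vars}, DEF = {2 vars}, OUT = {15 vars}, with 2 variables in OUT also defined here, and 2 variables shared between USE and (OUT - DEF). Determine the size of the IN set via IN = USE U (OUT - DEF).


OUT - DEF: 15 - 2 = 13
|IN| = |USE| + |OUT - DEF| - |USE ∩ (OUT - DEF)| = 2 + 13 - 2 = 13

13


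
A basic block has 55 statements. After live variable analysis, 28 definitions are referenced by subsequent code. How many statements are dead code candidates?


Dead code = total statements - live definitions
= 55 - 28 = 27

27


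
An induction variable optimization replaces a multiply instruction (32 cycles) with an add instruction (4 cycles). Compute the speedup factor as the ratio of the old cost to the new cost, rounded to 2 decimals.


Ratio = mult_cost / add_cost = 32 / 4 = 8.0

8.0


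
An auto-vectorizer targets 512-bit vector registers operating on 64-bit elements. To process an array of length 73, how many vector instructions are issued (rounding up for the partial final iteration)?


Width = 512 / 64 = 8 elements per vector op
Iterations = ceil(73 / 8) = 10

10


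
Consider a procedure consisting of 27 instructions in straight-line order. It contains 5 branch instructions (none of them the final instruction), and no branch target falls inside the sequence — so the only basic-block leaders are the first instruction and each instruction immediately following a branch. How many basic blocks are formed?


With no in-sequence branch targets, the leaders are the first instruction plus the instruction after each branch.
Number of basic blocks = branches + 1
= 5 + 1 = 6

6


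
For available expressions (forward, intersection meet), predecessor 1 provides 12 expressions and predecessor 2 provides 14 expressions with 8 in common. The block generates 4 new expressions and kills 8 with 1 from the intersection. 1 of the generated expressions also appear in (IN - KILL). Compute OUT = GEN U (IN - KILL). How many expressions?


IN = intersection of predecessors = 8
IN - KILL = 8 - 1 = 7
|OUT| = |GEN| + |IN - KILL| - |GEN ∩ (IN - KILL)| = 4 + 7 - 1 = 10

10


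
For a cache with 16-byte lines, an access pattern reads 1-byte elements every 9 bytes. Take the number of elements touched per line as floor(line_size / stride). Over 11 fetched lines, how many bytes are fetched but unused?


Elements per line = floor(16 / 9) = 1
Bytes used per line = 1 * 1 = 1
Wasted per line = 16 - 1 = 15
Total wasted = 15 * 11 = 165

165


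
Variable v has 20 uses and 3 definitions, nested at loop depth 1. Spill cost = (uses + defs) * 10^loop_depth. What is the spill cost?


uses + defs = 20 + 3 = 23
10^1 = 10
Spill cost = 23 * 10 = 230

230


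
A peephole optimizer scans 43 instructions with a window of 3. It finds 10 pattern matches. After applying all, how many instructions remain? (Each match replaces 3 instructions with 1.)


Each match removes 2 instructions.
Total removed = 10 * 2 = 20
Remaining = 43 - 20 = 23

23


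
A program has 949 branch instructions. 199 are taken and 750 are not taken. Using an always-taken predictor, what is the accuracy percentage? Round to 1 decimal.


Predictor: always-taken
Correct predictions = 199
Accuracy = 199 / 949 * 100 = 21.0%

21.0


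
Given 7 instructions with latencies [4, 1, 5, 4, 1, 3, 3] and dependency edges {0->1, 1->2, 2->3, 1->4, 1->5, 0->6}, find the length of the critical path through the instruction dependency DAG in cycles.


Compute longest path through dependency graph: dist(Ik) = max over predecessors of dist + latency(Ik).
dist(I0) = latency 4 = 4
dist(I1) = dist(I0) + 1 = 4 + 1 = 5
dist(I2) = dist(I1) + 5 = 5 + 5 = 10
dist(I3) = dist(I2) + 4 = 10 + 4 = 14
dist(I4) = dist(I1) + 1 = 5 + 1 = 6
dist(I5) = dist(I1) + 3 = 5 + 3 = 8
dist(I6) = dist(I0) + 3 = 4 + 3 = 7
Critical path = max dist = 14

14


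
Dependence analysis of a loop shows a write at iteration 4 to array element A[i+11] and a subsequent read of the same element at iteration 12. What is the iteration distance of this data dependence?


Distance = read iteration - write iteration
= 12 - 4 = 8

8


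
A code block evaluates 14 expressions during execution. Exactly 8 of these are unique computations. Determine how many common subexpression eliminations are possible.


CSE count = total expressions - unique expressions
= 14 - 8 = 6

6


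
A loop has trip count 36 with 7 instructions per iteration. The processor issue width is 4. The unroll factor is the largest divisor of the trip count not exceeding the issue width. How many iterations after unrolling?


Largest divisor of 36 <= 4 is 4
New iterations = 36 / 4 = 9

9


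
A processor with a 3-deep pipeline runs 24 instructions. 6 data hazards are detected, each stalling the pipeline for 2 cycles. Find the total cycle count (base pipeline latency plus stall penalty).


Base cycles = 3 + 24 - 1 = 26
Total stalls = 6 * 2 = 12
Total = 26 + 12 = 38

38


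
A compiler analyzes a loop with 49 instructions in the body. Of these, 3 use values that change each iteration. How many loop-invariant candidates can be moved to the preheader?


Invariant candidates = total - loop-dependent
= 49 - 3 = 46

46


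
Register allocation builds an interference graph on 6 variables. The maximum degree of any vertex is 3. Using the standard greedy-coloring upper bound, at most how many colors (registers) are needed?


Greedy coloring never needs more than (max_degree + 1) colors: when coloring a vertex, at most max_degree neighbors are already colored.
Upper bound = 3 + 1 = 4

4


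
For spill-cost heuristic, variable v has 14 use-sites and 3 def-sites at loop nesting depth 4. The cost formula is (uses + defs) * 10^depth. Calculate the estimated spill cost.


uses + defs = 14 + 3 = 17
10^4 = 10000
Spill cost = 17 * 10000 = 170000

170000


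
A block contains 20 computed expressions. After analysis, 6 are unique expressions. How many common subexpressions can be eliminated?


CSE count = total expressions - unique expressions
= 20 - 6 = 14

14


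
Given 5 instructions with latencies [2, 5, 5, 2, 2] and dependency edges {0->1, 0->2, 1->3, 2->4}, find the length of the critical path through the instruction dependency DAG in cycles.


Compute longest path through dependency graph: dist(Ik) = max over predecessors of dist + latency(Ik).
dist(I0) = latency 2 = 2
dist(I1) = dist(I0) + 5 = 2 + 5 = 7
dist(I2) = dist(I0) + 5 = 2 + 5 = 7
dist(I3) = dist(I1) + 2 = 7 + 2 = 9
dist(I4) = dist(I2) + 2 = 7 + 2 = 9
Critical path = max dist = 9

9


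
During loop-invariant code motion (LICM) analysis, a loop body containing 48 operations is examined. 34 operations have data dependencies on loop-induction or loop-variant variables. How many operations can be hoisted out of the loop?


Invariant candidates = total - loop-dependent
= 48 - 34 = 14

14


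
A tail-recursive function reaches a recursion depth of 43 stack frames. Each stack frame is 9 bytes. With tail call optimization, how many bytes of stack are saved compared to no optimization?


Without TCO: 43 * 9 = 387 bytes
With TCO: reuse 1 frame = 9 bytes
Savings = 387 - 9 = 378

378


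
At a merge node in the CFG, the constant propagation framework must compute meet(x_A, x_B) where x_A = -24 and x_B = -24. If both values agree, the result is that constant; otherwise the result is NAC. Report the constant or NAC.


Meet operation: if both paths give the same constant, result is that constant; if they differ, result is NAC (not-a-constant).
Path A: -24, Path B: -24 -> equal
Result: constant -> -24

-24


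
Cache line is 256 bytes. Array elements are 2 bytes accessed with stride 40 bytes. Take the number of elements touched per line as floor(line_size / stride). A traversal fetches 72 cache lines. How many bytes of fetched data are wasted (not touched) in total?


Elements per line = floor(256 / 40) = 6
Bytes used per line = 6 * 2 = 12
Wasted per line = 256 - 12 = 244
Total wasted = 244 * 72 = 17568

17568


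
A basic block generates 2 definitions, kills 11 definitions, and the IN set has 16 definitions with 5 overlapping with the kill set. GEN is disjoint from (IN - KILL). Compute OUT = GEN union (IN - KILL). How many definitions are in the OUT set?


IN - KILL: 16 - 5 = 11 surviving definitions
OUT = GEN + surviving = 2 + 11 = 13

13


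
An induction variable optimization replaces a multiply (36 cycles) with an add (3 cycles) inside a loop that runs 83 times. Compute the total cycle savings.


Per-iteration saving = 36 - 3 = 33
Total saved = 83 * 33 = 2739

2739


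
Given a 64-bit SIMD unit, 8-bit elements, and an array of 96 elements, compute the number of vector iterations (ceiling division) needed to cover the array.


Width = 64 / 8 = 8 elements per vector op
Iterations = ceil(96 / 8) = 12

12


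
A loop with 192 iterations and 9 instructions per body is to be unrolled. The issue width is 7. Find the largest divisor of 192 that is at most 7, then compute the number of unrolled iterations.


Largest divisor of 192 <= 7 is 6
New iterations = 192 / 6 = 32

32


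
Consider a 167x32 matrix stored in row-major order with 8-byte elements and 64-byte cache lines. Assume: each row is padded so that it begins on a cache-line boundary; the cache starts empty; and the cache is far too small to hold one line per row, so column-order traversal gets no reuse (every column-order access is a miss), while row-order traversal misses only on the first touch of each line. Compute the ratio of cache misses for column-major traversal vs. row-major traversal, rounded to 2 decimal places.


Each row occupies 32 * 8 = 256 bytes and starts on a line boundary, so it spans ceil(256 / 64) = 4 cache lines.
Row-major traversal misses (one per line touched): 167 * ceil(32 * 8 / 64) = 668
Column-major traversal misses (no reuse, every access misses): 167 * 32 = 5344
Ratio = 5344 / 668 = 8.0

8.0


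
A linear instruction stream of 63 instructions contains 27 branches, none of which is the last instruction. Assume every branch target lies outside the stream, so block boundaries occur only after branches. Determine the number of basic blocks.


With no in-sequence branch targets, the leaders are the first instruction plus the instruction after each branch.
Number of basic blocks = branches + 1
= 27 + 1 = 28

28


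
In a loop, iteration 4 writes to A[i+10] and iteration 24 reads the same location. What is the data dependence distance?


Distance = read iteration - write iteration
= 24 - 4 = 20

20


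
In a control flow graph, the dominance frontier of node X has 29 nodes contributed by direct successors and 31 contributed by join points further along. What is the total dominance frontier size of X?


DF(X) = direct successor contributions + join point contributions
= 29 + 31 = 60

60


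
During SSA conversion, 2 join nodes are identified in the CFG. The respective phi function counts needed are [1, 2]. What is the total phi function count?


Total phi functions = sum of phi functions at each join node
= 1 + 2 = 3

3


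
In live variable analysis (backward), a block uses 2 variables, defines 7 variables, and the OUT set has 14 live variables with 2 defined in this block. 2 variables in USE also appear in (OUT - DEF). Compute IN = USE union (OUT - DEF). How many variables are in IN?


OUT - DEF: 14 - 2 = 12
|IN| = |USE| + |OUT - DEF| - |USE ∩ (OUT - DEF)| = 2 + 12 - 2 = 12

12


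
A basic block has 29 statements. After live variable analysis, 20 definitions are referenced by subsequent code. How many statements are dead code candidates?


Dead code = total statements - live definitions
= 29 - 20 = 9

9


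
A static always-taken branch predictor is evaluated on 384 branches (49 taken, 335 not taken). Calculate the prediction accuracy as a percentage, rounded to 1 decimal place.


Predictor: always-taken
Correct predictions = 49
Accuracy = 49 / 384 * 100 = 12.8%

12.8


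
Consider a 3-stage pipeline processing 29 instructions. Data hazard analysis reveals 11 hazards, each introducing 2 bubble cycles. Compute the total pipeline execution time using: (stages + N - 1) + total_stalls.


Base cycles = 3 + 29 - 1 = 31
Total stalls = 11 * 2 = 22
Total = 31 + 22 = 53

53


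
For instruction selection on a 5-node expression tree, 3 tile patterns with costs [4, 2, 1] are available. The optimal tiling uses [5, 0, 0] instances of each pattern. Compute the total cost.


Total cost = sum(count_i * cost_i)
= 5*4 + 0*2 + 0*1
= 20

20


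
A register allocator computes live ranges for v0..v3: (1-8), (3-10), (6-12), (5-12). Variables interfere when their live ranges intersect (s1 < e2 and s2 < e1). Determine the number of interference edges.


Check all pairs for overlapping intervals.
Two intervals (s1,e1) and (s2,e2) overlap if s1 < e2 and s2 < e1.
v0 (1-8) vs v1..v3: overlaps v1, v2, v3 -> 3
v1 (3-10) vs v2..v3: overlaps v2, v3 -> 2
v2 (6-12) vs v3: overlaps v3 -> 1
Total overlapping pairs = 3 + 2 + 1 = 6

6


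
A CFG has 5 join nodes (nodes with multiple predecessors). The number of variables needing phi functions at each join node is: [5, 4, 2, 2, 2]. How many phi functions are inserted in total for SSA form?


Total phi functions = sum of phi functions at each join node
= 5 + 4 + 2 + 2 + 2 = 15

15


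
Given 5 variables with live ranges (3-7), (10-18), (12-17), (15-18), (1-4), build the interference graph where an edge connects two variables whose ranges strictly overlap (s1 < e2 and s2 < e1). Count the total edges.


Check all pairs for overlapping intervals.
Two intervals (s1,e1) and (s2,e2) overlap if s1 < e2 and s2 < e1.
v0 (3-7) vs v1..v4: overlaps v4 -> 1
v1 (10-18) vs v2..v4: overlaps v2, v3 -> 2
v2 (12-17) vs v3..v4: overlaps v3 -> 1
v3 (15-18) vs v4: overlaps none -> 0
Total overlapping pairs = 1 + 2 + 1 + 0 = 4

4


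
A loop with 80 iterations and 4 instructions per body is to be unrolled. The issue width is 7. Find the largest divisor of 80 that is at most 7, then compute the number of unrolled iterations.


Largest divisor of 80 <= 7 is 5
New iterations = 80 / 5 = 16

16


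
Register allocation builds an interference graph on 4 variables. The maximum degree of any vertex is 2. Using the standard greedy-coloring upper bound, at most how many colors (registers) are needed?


Greedy coloring never needs more than (max_degree + 1) colors: when coloring a vertex, at most max_degree neighbors are already colored.
Upper bound = 2 + 1 = 3

3


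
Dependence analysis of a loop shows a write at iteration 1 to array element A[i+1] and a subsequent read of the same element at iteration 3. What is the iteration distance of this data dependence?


Distance = read iteration - write iteration
= 3 - 1 = 2

2


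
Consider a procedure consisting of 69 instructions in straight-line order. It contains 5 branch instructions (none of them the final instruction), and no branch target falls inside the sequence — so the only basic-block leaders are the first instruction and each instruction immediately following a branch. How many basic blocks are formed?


With no in-sequence branch targets, the leaders are the first instruction plus the instruction after each branch.
Number of basic blocks = branches + 1
= 5 + 1 = 6

6


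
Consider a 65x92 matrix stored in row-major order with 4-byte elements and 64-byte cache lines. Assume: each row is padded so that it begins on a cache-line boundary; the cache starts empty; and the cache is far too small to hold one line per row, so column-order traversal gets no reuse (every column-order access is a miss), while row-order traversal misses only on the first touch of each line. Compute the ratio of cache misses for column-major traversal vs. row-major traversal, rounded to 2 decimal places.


Each row occupies 92 * 4 = 368 bytes and starts on a line boundary, so it spans ceil(368 / 64) = 6 cache lines.
Row-major traversal misses (one per line touched): 65 * ceil(92 * 4 / 64) = 390
Column-major traversal misses (no reuse, every access misses): 65 * 92 = 5980
Ratio = 5980 / 390 = 15.33

15.33


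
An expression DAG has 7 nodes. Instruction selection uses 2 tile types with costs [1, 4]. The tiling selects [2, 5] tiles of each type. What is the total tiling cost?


Total cost = sum(count_i * cost_i)
= 2*1 + 5*4
= 22

22


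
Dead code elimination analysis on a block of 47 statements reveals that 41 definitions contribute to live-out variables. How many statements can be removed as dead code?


Dead code = total statements - live definitions
= 47 - 41 = 6

6


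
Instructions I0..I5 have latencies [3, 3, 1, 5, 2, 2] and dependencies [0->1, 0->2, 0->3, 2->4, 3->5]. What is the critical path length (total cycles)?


Compute longest path through dependency graph: dist(Ik) = max over predecessors of dist + latency(Ik).
dist(I0) = latency 3 = 3
dist(I1) = dist(I0) + 3 = 3 + 3 = 6
dist(I2) = dist(I0) + 1 = 3 + 1 = 4
dist(I3) = dist(I0) + 5 = 3 + 5 = 8
dist(I4) = dist(I2) + 2 = 4 + 2 = 6
dist(I5) = dist(I3) + 2 = 8 + 2 = 10
Critical path = max dist = 10

10


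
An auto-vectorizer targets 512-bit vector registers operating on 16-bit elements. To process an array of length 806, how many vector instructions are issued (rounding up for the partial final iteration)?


Width = 512 / 16 = 32 elements per vector op
Iterations = ceil(806 / 32) = 26

26


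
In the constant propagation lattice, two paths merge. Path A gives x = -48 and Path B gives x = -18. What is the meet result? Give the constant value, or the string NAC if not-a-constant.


Meet operation: if both paths give the same constant, result is that constant; if they differ, result is NAC (not-a-constant).
Path A: -48, Path B: -18 -> differ
Result: not-a-constant -> NAC

NAC


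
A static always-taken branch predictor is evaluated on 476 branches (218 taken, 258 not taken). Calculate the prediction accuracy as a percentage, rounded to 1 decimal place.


Predictor: always-taken
Correct predictions = 218
Accuracy = 218 / 476 * 100 = 45.8%

45.8


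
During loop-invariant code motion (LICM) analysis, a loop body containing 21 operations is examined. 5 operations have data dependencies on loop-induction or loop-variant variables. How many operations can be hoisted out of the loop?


Invariant candidates = total - loop-dependent
= 21 - 5 = 16

16


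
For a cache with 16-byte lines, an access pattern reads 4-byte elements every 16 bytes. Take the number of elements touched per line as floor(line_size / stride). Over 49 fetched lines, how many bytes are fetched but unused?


Elements per line = floor(16 / 16) = 1
Bytes used per line = 1 * 4 = 4
Wasted per line = 16 - 4 = 12
Total wasted = 12 * 49 = 588

588


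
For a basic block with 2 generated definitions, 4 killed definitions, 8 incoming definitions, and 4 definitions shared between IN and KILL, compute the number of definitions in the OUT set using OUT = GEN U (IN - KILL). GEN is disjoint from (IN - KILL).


IN - KILL: 8 - 4 = 4 surviving definitions
OUT = GEN + surviving = 2 + 4 = 6

6


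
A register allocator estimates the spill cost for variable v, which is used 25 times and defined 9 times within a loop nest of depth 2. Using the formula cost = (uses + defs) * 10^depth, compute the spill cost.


uses + defs = 25 + 9 = 34
10^2 = 100
Spill cost = 34 * 100 = 3400

3400


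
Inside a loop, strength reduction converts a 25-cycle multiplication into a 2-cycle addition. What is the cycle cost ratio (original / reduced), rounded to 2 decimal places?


Ratio = mult_cost / add_cost = 25 / 2 = 12.5

12.5


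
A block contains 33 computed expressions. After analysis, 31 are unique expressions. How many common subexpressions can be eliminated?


CSE count = total expressions - unique expressions
= 33 - 31 = 2

2


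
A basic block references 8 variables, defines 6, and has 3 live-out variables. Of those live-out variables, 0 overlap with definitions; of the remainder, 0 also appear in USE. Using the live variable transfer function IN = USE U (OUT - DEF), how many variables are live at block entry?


OUT - DEF: 3 - 0 = 3
|IN| = |USE| + |OUT - DEF| - |USE ∩ (OUT - DEF)| = 8 + 3 - 0 = 11

11


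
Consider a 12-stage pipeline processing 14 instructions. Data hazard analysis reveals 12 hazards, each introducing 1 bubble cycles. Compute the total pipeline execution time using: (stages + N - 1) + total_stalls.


Base cycles = 12 + 14 - 1 = 25
Total stalls = 12 * 1 = 12
Total = 25 + 12 = 37

37


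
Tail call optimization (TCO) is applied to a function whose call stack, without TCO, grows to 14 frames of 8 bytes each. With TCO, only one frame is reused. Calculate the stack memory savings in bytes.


Without TCO: 14 * 8 = 112 bytes
With TCO: reuse 1 frame = 8 bytes
Savings = 112 - 8 = 104

104


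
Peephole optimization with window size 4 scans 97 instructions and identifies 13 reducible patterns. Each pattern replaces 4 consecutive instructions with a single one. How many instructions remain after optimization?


Each match removes 3 instructions.
Total removed = 13 * 3 = 39
Remaining = 97 - 39 = 58

58
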